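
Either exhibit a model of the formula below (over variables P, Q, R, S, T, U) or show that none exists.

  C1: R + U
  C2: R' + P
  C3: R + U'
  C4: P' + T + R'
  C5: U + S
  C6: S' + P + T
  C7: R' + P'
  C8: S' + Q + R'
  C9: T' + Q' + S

UNSATISFIABLE

Suppose R = 1.
(P) alone gives P = 1.
But (P') is also a unit clause — contradiction.
Backtrack on R: now try R = 0.
(U) alone gives U = 1.
But (U') is also a unit clause — contradiction.
Either choice for R ends in contradiction.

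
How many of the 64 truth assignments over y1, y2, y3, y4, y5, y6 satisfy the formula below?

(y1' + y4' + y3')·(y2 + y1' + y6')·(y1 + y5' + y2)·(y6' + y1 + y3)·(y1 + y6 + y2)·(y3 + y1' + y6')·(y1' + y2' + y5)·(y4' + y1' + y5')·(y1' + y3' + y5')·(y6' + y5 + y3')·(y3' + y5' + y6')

13

There are 2^6 = 64 truth assignments over (y1, y2, y3, y4, y5, y6).
Split on y5. With y5 = 1, the clauses containing y5 are satisfied and y5' drops from the rest; 6 of the 2^5 = 32 assignments to the other variables satisfy what remains.
With y5 = 0, by the same count on the reduced clause set, 7 assignments work.
(One model: y1=F, y2=T, y3=F, y4=F, y5=F, y6=F.)
Total: 6 + 7 = 13.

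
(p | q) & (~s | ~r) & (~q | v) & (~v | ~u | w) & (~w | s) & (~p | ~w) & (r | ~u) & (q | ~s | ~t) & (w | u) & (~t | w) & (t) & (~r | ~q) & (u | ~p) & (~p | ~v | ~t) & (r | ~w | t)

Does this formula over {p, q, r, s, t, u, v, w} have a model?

Yes

(t) alone gives t = 1.
(w) alone gives w = 1.
(s) alone gives s = 1.
(~r) alone gives r = 0.
(~p) alone gives p = 0.
(q) alone gives q = 1.
(v) alone gives v = 1.
(~u) alone gives u = 0.
Every clause now holds.
A satisfying assignment: p: 0; q: 1; r: 0; s: 1; t: 1; u: 0; v: 1; w: 1.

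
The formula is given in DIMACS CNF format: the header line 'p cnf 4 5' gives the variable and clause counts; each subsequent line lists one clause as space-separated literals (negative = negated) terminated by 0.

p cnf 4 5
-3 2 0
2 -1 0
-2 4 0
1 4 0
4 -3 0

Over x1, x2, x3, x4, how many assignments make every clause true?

5

There are 2^4 = 16 truth assignments over (x1, x2, x3, x4).
Check each against the 5 clauses (columns in the order x1, x2, x3, x4):
  F F F F  ✗ fails (x1 ∨ x4)
  F F F T  ✓ satisfies all
  F F T F  ✗ fails (¬x3 ∨ x2)
  F F T T  ✗ fails (¬x3 ∨ x2)
  F T F F  ✗ fails (¬x2 ∨ x4)
  F T F T  ✓ satisfies all
  F T T F  ✗ fails (¬x2 ∨ x4)
  F T T T  ✓ satisfies all
  T F F F  ✗ fails (x2 ∨ ¬x1)
  T F F T  ✗ fails (x2 ∨ ¬x1)
  T F T F  ✗ fails (¬x3 ∨ x2)
  T F T T  ✗ fails (¬x3 ∨ x2)
  T T F F  ✗ fails (¬x2 ∨ x4)
  T T F T  ✓ satisfies all
  T T T F  ✗ fails (¬x2 ∨ x4)
  T T T T  ✓ satisfies all
5 of the 16 rows are models.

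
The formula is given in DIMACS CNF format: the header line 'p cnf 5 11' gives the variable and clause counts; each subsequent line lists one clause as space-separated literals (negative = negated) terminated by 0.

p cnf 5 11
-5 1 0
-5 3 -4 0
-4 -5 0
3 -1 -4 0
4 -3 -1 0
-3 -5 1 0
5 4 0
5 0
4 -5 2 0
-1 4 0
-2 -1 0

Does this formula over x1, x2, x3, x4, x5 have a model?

No

The clause (x5) is unit, so x5 = True.
The clause (x1) is unit, so x1 = True.
The clause (¬x4) is unit, so x4 = False.
Now (x4) is unsatisfied and unit — conflict.
No assignment satisfies every clause.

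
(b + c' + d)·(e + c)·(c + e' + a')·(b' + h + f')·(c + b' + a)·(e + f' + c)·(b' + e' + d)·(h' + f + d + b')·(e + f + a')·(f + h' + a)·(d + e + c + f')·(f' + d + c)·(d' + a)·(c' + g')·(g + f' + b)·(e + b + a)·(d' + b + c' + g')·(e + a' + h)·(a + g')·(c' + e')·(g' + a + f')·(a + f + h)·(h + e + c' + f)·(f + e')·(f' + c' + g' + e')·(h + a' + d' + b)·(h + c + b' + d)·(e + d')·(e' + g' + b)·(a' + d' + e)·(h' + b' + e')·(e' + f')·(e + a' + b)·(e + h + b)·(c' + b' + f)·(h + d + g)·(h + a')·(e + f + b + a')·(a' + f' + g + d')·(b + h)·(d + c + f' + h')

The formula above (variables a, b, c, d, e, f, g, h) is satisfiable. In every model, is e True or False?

False

Suppose e = 1.
The clause (c') is unit, so c = 0.
The clause (a') is unit, so a = 0.
The clause (b') is unit, so b = 0.
The clause (d') is unit, so d = 0.
The clause (f') is unit, so f = 0.
Now (f) is unsatisfied and unit — conflict.
So every satisfying assignment has e = False.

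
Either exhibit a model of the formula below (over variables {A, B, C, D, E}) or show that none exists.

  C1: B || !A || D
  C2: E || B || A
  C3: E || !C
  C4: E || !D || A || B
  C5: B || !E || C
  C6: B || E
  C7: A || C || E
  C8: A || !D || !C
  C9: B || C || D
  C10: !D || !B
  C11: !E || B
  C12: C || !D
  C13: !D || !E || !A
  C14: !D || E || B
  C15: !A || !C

A ↦ true,  B ↦ true,  C ↦ false,  D ↦ false,  E ↦ false

Suppose E = false.
The clause (!C) is unit, so C = false.
The clause (B) is unit, so B = true.
The clause (A) is unit, so A = true.
The clause (!D) is unit, so D = false.
Every clause now holds.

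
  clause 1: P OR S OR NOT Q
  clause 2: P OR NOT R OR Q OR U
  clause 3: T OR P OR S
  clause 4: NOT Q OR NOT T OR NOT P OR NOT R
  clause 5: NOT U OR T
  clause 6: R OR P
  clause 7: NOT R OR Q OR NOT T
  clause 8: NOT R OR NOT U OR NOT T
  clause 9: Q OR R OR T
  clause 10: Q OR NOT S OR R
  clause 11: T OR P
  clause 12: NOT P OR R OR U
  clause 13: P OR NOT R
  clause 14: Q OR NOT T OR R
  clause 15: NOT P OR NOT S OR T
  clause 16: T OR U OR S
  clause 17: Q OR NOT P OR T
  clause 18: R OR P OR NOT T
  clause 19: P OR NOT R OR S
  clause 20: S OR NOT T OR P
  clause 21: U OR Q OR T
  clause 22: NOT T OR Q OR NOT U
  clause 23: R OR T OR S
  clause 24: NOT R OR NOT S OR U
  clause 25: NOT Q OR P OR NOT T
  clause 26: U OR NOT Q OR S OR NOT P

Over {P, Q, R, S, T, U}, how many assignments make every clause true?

There are 2^6 = 64 truth assignments over (P, Q, R, S, T, U).
Split on Q. With Q = true, the clauses containing Q are satisfied and NOT Q drops from the rest; 2 of the 2^5 = 32 assignments to the other variables satisfy what remains.
With Q = false, by the same count on the reduced clause set, 0 assignments work.
Total: 2 + 0 = 2.

2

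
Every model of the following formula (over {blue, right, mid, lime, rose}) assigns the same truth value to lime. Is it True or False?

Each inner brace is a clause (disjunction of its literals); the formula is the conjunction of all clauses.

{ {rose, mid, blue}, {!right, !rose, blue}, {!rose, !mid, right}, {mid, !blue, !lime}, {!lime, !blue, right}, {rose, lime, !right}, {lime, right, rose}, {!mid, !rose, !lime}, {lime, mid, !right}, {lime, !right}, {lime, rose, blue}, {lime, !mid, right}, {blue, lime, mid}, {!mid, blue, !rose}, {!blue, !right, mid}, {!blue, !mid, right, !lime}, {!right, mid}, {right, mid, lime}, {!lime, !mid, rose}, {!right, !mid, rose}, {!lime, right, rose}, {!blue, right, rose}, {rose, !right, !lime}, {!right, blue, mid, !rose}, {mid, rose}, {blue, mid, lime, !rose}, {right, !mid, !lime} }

True

Suppose lime = false.
The clause (!right) is unit, so right = false.
The clause (rose) is unit, so rose = true.
The clause (!mid) is unit, so mid = false.
But (mid) is also a unit clause — contradiction.
So every satisfying assignment has lime = True.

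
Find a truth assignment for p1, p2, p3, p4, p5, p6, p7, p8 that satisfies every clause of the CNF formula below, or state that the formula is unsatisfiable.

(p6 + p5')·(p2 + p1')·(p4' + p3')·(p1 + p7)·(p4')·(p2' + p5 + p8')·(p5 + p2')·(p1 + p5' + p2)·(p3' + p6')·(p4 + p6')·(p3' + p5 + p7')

p1 ↦ 0,  p2 ↦ 0,  p3 ↦ 0,  p4 ↦ 0,  p5 ↦ 0,  p6 ↦ 0,  p7 ↦ 1,  p8 ↦ 0

Unit clause (p4') forces p4 = 0.
Unit clause (p6') forces p6 = 0.
Unit clause (p5') forces p5 = 0.
Unit clause (p2') forces p2 = 0.
Unit clause (p1') forces p1 = 0.
Unit clause (p7) forces p7 = 1.
Unit clause (p3') forces p3 = 0.
No clause remains; p8 is free.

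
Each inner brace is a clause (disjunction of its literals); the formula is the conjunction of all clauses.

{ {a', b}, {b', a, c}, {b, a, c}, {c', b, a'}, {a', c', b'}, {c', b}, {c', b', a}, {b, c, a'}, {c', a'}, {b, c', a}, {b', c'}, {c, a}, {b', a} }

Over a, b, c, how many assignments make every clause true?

There are 2^3 = 8 truth assignments over (a, b, c).
Check each against the 13 clauses (columns in the order a, b, c):
  F F F  ✗ fails (b + a + c)
  F F T  ✗ fails (c' + b)
  F T F  ✗ fails (b' + a + c)
  F T T  ✗ fails (c' + b' + a)
  T F F  ✗ fails (a' + b)
  T F T  ✗ fails (a' + b)
  T T F  ✓ satisfies all
  T T T  ✗ fails (a' + c' + b')
1 of the 8 rows is a model.

1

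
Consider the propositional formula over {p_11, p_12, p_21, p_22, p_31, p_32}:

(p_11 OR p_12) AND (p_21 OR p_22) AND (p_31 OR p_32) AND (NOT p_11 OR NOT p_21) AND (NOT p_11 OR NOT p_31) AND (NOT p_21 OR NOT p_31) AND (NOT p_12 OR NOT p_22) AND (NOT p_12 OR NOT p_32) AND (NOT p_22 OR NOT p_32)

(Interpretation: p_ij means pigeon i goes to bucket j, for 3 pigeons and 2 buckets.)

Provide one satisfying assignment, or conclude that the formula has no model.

UNSATISFIABLE

Case p_11 = true:
The clause (NOT p_21) is unit, so p_21 = false.
The clause (p_22) is unit, so p_22 = true.
The clause (NOT p_31) is unit, so p_31 = false.
The clause (p_32) is unit, so p_32 = true.
That conflicts with the unit clause (NOT p_32).
That branch fails; take p_11 = false instead.
The clause (p_12) is unit, so p_12 = true.
The clause (NOT p_22) is unit, so p_22 = false.
The clause (p_21) is unit, so p_21 = true.
The clause (NOT p_31) is unit, so p_31 = false.
The clause (p_32) is unit, so p_32 = true.
That conflicts with the unit clause (NOT p_32).
Both values of p_11 lead to a conflict.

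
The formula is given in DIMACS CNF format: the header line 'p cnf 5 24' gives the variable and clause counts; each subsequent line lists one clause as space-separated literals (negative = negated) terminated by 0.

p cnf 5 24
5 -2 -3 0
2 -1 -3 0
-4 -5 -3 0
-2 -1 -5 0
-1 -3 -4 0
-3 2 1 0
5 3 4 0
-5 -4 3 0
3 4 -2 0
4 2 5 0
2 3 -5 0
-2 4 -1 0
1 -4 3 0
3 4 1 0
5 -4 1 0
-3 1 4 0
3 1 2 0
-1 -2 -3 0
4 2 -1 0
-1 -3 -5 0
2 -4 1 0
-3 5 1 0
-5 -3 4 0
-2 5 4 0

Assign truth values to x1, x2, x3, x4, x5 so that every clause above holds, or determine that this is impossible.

x1=True,  x2=False,  x3=False,  x4=True,  x5=False

Try x5 = False.
Try x2 = False.
(x4) alone gives x4 = True.
(x1) alone gives x1 = True.
(¬x3) alone gives x3 = False.
This assignment satisfies each clause.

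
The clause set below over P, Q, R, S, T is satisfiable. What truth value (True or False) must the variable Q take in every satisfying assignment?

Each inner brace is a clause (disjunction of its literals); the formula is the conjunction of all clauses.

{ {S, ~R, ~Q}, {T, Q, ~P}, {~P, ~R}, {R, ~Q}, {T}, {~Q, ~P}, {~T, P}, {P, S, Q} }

False

Suppose Q = 1.
(R) alone gives R = 1.
(S) alone gives S = 1.
(~P) alone gives P = 0.
(T) alone gives T = 1.
Now (~T) is unsatisfied and unit — conflict.
So every satisfying assignment has Q = False.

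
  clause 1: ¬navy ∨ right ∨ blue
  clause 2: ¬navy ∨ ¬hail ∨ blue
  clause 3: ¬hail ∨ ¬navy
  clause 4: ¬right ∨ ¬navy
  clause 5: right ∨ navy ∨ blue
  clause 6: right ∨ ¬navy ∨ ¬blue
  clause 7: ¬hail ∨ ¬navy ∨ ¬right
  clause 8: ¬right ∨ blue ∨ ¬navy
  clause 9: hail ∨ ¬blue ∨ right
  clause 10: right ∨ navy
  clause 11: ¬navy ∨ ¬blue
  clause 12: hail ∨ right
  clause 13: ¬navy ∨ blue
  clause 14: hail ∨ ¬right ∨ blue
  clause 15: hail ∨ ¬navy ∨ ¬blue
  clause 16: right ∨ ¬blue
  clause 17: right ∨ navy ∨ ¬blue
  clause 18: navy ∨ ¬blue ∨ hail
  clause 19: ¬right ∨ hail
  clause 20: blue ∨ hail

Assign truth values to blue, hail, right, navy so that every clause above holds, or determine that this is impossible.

blue ↦ False,  hail ↦ True,  right ↦ True,  navy ↦ False

Try hail = True.
(¬navy) alone gives navy = False.
(right) alone gives right = True.
All clauses hold; blue can take either value.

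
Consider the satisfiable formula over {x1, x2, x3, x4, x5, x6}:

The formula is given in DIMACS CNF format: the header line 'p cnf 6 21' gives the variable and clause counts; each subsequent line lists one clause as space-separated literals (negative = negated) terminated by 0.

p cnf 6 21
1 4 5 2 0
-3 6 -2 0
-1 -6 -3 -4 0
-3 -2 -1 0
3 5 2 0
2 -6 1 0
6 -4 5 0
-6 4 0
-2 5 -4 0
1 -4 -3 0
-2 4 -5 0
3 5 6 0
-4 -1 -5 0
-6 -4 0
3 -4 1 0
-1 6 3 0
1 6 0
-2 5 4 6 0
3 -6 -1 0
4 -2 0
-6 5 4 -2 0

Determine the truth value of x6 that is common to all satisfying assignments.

Suppose x6 = True.
(x4) alone gives x4 = True.
Now (¬x4) is unsatisfied and unit — conflict.
So every satisfying assignment has x6 = False.

False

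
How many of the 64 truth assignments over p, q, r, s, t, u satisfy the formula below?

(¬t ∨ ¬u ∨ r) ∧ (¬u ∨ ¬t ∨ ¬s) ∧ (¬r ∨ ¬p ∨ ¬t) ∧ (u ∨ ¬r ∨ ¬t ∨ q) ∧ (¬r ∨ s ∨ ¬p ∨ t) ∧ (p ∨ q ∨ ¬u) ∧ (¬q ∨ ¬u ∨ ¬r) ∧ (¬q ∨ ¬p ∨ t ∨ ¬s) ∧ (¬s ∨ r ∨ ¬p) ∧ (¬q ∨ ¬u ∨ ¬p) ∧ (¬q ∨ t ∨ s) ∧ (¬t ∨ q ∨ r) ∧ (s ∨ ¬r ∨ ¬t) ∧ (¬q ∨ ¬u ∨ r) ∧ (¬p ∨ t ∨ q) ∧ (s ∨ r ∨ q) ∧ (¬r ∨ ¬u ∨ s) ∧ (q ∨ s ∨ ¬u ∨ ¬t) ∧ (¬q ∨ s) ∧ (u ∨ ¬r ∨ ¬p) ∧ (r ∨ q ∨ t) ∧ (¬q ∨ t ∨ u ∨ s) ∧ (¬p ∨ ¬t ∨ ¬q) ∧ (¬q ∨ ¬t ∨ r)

There are 2^6 = 64 truth assignments over (p, q, r, s, t, u).
Split on r. With r = True, the clauses containing r are satisfied and ¬r drops from the rest; 4 of the 2^5 = 32 assignments to the other variables satisfy what remains.
With r = False, by the same count on the reduced clause set, 1 assignment works.
(One model: p=F, q=F, r=T, s=F, t=F, u=F.)
Total: 4 + 1 = 5.

5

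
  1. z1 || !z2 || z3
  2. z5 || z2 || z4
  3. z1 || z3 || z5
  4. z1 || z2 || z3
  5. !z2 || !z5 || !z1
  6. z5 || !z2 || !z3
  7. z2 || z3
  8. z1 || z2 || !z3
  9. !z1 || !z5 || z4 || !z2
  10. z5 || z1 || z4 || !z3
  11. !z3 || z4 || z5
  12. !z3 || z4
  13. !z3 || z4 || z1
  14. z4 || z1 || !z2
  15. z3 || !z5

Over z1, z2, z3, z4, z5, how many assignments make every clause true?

There are 2^5 = 32 truth assignments over (z1, z2, z3, z4, z5).
Split on z1. With z1 = true, the clauses containing z1 are satisfied and !z1 drops from the rest; 4 of the 2^4 = 16 assignments to the other variables satisfy what remains.
With z1 = false, by the same count on the reduced clause set, 1 assignment works.
(One model: z1=F, z2=T, z3=T, z4=T, z5=T.)
Total: 4 + 1 = 5.

5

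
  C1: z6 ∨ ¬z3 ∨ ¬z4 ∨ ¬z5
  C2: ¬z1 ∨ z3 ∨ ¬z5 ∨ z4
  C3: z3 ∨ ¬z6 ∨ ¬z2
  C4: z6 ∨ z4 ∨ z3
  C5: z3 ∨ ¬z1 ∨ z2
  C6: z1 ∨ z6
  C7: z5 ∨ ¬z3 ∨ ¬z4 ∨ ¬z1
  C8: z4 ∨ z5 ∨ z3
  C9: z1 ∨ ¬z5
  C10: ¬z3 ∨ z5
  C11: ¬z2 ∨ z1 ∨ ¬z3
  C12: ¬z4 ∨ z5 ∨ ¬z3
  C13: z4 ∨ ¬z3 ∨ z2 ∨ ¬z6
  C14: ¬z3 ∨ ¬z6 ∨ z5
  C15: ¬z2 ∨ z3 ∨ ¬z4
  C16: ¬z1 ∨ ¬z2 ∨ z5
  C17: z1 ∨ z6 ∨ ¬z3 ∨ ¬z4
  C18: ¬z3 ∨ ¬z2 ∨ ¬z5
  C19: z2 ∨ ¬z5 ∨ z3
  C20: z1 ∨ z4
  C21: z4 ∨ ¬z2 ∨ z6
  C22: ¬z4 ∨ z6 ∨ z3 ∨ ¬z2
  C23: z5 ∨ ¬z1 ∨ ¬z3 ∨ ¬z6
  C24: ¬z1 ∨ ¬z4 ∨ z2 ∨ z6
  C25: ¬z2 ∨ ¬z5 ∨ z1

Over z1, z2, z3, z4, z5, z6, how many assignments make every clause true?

There are 2^6 = 64 truth assignments over (z1, z2, z3, z4, z5, z6).
Split on z5. With z5 = True, the clauses containing z5 are satisfied and ¬z5 drops from the rest; 2 of the 2^5 = 32 assignments to the other variables satisfy what remains.
With z5 = False, by the same count on the reduced clause set, 1 assignment works.
(One model: z1=F, z2=F, z3=F, z4=T, z5=F, z6=T.)
Total: 2 + 1 = 3.

3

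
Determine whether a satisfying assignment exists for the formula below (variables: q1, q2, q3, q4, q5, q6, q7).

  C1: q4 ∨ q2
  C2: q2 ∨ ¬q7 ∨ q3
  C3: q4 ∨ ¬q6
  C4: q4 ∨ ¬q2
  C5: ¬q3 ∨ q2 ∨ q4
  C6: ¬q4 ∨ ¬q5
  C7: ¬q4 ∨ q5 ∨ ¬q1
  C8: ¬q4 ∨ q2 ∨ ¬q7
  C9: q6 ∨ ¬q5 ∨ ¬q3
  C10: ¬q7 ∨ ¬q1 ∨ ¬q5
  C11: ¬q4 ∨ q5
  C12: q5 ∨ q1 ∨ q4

No

Suppose q4 = True.
(¬q5) alone gives q5 = False.
But (q5) is also a unit clause — contradiction.
Undo q4 and try q4 = False.
(q2) alone gives q2 = True.
But (¬q2) is also a unit clause — contradiction.
Both values of q4 lead to a conflict.
No assignment satisfies every clause.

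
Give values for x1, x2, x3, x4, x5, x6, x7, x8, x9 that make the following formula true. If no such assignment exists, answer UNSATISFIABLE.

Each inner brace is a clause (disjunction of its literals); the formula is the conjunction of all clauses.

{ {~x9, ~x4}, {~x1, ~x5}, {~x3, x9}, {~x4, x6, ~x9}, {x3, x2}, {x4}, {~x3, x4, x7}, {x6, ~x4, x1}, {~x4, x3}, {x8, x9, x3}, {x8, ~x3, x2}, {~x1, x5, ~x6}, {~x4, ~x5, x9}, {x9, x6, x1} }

From the singleton clause (x4), x4 = 1.
From the singleton clause (~x9), x9 = 0.
From the singleton clause (~x3), x3 = 0.
But (x3) is also a unit clause — contradiction.

UNSATISFIABLE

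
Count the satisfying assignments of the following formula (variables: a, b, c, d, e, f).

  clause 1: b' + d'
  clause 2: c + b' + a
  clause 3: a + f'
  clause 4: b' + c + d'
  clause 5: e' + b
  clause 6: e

5

There are 2^6 = 64 truth assignments over (a, b, c, d, e, f).
Split on f. With f = 1, the clauses containing f are satisfied and f' drops from the rest; 2 of the 2^5 = 32 assignments to the other variables satisfy what remains.
With f = 0, by the same count on the reduced clause set, 3 assignments work.
Total: 2 + 3 = 5.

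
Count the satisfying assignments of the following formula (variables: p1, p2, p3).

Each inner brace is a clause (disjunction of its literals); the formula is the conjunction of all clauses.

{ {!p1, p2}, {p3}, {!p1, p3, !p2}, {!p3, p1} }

1

There are 2^3 = 8 truth assignments over (p1, p2, p3).
Check each against the 4 clauses (columns in the order p1, p2, p3):
  F F F  ✗ fails (p3)
  F F T  ✗ fails (!p3 || p1)
  F T F  ✗ fails (p3)
  F T T  ✗ fails (!p3 || p1)
  T F F  ✗ fails (!p1 || p2)
  T F T  ✗ fails (!p1 || p2)
  T T F  ✗ fails (p3)
  T T T  ✓ satisfies all
1 of the 8 rows is a model.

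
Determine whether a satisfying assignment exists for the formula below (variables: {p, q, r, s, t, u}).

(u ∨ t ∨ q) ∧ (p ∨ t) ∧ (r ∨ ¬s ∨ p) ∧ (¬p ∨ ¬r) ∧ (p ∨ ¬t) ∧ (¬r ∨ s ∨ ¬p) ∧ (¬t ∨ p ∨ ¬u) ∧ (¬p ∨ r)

Branch on p: set p = True.
(¬r) alone gives r = False.
But (r) is also a unit clause — contradiction.
So p must be the other value — set p = False.
(t) alone gives t = True.
But (¬t) is also a unit clause — contradiction.
Either choice for p ends in contradiction.
No assignment satisfies every clause.

No, unsatisfiable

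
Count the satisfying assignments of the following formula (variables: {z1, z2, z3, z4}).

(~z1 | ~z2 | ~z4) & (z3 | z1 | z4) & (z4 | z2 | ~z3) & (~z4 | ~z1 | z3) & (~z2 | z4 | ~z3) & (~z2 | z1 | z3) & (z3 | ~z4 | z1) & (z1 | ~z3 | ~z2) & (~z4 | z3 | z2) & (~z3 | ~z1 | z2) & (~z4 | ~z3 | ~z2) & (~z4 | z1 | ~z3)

2

There are 2^4 = 16 truth assignments over (z1, z2, z3, z4).
Check each against the 12 clauses (columns in the order z1, z2, z3, z4):
  F F F F  ✗ fails (z3 | z1 | z4)
  F F F T  ✗ fails (z3 | ~z4 | z1)
  F F T F  ✗ fails (z4 | z2 | ~z3)
  F F T T  ✗ fails (~z4 | z1 | ~z3)
  F T F F  ✗ fails (z3 | z1 | z4)
  F T F T  ✗ fails (~z2 | z1 | z3)
  F T T F  ✗ fails (~z2 | z4 | ~z3)
  F T T T  ✗ fails (z1 | ~z3 | ~z2)
  T F F F  ✓ satisfies all
  T F F T  ✗ fails (~z4 | ~z1 | z3)
  T F T F  ✗ fails (z4 | z2 | ~z3)
  T F T T  ✗ fails (~z3 | ~z1 | z2)
  T T F F  ✓ satisfies all
  T T F T  ✗ fails (~z1 | ~z2 | ~z4)
  T T T F  ✗ fails (~z2 | z4 | ~z3)
  T T T T  ✗ fails (~z1 | ~z2 | ~z4)
2 of the 16 rows are models.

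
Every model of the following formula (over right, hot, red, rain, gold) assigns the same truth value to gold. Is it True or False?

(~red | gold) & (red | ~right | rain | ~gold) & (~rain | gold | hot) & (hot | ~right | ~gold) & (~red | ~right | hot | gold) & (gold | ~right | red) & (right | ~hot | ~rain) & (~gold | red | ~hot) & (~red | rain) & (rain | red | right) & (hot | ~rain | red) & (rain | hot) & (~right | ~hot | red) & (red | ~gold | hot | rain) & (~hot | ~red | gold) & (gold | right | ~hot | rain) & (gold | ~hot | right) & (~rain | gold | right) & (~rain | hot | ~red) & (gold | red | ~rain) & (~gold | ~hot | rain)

Suppose gold = 0.
From the singleton clause (~red), red = 0.
From the singleton clause (~right), right = 0.
From the singleton clause (rain), rain = 1.
Now (~rain) is unsatisfied and unit — conflict.
So every satisfying assignment has gold = True.

True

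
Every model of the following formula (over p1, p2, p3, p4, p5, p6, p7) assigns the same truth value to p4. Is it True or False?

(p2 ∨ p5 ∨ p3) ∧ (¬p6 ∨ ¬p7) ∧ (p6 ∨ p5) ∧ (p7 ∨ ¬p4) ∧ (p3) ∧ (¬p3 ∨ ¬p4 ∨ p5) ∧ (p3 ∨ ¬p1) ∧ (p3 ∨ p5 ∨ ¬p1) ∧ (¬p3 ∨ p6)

Suppose p4 = True.
The clause (p7) is unit, so p7 = True.
The clause (¬p6) is unit, so p6 = False.
The clause (p5) is unit, so p5 = True.
The clause (p3) is unit, so p3 = True.
Now (¬p3) is unsatisfied and unit — conflict.
So every satisfying assignment has p4 = False.

False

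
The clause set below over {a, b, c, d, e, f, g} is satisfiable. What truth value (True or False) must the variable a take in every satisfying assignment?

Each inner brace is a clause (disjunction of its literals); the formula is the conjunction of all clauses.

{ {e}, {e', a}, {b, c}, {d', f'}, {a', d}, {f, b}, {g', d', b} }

True

Suppose a = 0.
(e) alone gives e = 1.
But (e') is also a unit clause — contradiction.
So every satisfying assignment has a = True.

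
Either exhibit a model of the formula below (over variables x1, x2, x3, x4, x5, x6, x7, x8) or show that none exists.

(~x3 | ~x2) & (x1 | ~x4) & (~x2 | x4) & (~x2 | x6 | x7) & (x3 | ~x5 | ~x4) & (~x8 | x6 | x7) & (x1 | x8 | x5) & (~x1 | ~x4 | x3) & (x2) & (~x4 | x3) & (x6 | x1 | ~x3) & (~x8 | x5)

Unit clause (x2) forces x2 = 1.
Unit clause (~x3) forces x3 = 0.
Unit clause (x4) forces x4 = 1.
Now (~x4) is unsatisfied and unit — conflict.

UNSATISFIABLE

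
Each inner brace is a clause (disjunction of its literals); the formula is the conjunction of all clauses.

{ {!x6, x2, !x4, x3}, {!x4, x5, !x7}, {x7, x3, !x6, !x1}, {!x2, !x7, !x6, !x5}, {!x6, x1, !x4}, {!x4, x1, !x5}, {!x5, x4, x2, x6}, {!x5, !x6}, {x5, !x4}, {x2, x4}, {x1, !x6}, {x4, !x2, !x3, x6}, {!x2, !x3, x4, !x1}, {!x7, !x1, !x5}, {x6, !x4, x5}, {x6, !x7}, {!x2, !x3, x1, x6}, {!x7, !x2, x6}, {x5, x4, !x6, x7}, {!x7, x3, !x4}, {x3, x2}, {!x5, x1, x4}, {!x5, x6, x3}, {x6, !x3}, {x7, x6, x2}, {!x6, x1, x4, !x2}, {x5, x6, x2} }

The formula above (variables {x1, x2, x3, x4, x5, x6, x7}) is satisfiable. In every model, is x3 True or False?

False

Suppose x3 = true.
The clause (x6) is unit, so x6 = true.
The clause (!x5) is unit, so x5 = false.
The clause (!x4) is unit, so x4 = false.
The clause (x2) is unit, so x2 = true.
The clause (x1) is unit, so x1 = true.
Now (!x1) is unsatisfied and unit — conflict.
So every satisfying assignment has x3 = False.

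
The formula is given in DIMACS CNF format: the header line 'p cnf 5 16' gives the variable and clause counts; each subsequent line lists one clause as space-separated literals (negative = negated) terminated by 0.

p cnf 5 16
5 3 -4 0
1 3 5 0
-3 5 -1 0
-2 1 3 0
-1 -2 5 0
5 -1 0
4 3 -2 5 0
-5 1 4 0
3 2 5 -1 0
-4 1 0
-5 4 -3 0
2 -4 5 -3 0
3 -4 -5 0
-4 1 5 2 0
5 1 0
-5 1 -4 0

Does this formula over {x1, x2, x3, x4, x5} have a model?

Satisfiable

Try x5 = True.
Try x1 = True.
Try x4 = True.
The clause (x3) is unit, so x3 = True.
Every clause is now satisfied; x2 is unconstrained.
A satisfying assignment: x1: True, x2: False, x3: True, x4: True, x5: True.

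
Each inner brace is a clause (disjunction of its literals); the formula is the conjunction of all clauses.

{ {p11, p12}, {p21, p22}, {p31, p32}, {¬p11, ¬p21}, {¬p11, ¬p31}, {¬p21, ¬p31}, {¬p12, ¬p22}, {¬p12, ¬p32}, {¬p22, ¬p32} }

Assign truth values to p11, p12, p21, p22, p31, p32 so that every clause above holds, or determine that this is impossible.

Branch on p11: set p11 = True.
The clause (¬p21) is unit, so p21 = False.
The clause (p22) is unit, so p22 = True.
The clause (¬p31) is unit, so p31 = False.
The clause (p32) is unit, so p32 = True.
Now (¬p32) is unsatisfied and unit — conflict.
Undo p11 and try p11 = False.
The clause (p12) is unit, so p12 = True.
The clause (¬p22) is unit, so p22 = False.
The clause (p21) is unit, so p21 = True.
The clause (¬p31) is unit, so p31 = False.
The clause (p32) is unit, so p32 = True.
Now (¬p32) is unsatisfied and unit — conflict.
Both values of p11 lead to a conflict.

UNSATISFIABLE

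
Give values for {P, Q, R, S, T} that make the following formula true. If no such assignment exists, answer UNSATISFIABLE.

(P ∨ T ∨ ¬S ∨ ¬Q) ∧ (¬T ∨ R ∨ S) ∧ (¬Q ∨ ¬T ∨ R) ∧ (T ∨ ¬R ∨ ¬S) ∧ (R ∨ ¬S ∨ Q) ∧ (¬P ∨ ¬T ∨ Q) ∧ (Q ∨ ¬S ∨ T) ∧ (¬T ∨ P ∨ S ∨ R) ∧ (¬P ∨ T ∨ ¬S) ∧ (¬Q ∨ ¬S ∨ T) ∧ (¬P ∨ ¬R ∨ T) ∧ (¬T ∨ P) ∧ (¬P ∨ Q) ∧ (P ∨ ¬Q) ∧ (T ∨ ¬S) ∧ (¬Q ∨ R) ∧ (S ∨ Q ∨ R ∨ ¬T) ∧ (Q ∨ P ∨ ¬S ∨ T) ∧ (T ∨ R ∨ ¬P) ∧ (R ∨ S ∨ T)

Branch on T: set T = True.
From the singleton clause (P), P = True.
From the singleton clause (Q), Q = True.
From the singleton clause (R), R = True.
Every clause is now satisfied; S is unconstrained.

P: True,  Q: True,  R: True,  S: False,  T: True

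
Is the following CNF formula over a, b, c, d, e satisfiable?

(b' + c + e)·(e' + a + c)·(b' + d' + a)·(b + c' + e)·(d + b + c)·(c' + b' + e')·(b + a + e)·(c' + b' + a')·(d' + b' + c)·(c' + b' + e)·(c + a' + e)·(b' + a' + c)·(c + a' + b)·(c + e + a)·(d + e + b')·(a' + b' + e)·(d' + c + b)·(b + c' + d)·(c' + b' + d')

Suppose b = 0.
Suppose c = 1.
(e) alone gives e = 1.
(d) alone gives d = 1.
No clause remains; a is free.
A satisfying assignment: a=1, b=0, c=1, d=1, e=1.

Yes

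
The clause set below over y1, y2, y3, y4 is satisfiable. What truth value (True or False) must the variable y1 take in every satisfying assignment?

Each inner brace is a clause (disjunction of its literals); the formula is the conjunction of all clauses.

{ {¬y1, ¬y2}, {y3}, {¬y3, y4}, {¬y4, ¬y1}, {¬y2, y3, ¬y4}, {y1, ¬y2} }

False

Suppose y1 = True.
(¬y2) alone gives y2 = False.
(y3) alone gives y3 = True.
(y4) alone gives y4 = True.
That conflicts with the unit clause (¬y4).
So every satisfying assignment has y1 = False.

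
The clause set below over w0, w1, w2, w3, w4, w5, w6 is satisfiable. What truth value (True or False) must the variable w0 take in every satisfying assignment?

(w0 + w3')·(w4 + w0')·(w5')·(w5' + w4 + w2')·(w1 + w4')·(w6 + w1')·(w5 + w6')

Suppose w0 = 1.
Unit clause (w4) forces w4 = 1.
Unit clause (w5') forces w5 = 0.
Unit clause (w1) forces w1 = 1.
Unit clause (w6) forces w6 = 1.
Now (w6') is unsatisfied and unit — conflict.
So every satisfying assignment has w0 = False.

False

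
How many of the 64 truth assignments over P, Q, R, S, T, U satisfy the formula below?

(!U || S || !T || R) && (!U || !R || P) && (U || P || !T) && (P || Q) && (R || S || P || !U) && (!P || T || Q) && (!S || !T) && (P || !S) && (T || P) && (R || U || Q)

There are 2^6 = 64 truth assignments over (P, Q, R, S, T, U).
Split on Q. With Q = true, the clauses containing Q are satisfied and !Q drops from the rest; 11 of the 2^5 = 32 assignments to the other variables satisfy what remains.
With Q = false, by the same count on the reduced clause set, 2 assignments work.
Total: 11 + 2 = 13.

13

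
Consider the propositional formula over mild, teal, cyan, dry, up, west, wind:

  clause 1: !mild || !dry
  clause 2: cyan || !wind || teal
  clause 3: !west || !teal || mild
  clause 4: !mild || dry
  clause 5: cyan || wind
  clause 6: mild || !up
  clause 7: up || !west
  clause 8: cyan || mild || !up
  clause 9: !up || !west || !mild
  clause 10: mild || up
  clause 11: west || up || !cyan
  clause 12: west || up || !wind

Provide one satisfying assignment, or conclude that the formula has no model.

Branch on mild: set mild = false.
Unit clause (!up) forces up = false.
Now (up) is unsatisfied and unit — conflict.
So mild must be the other value — set mild = true.
Unit clause (!dry) forces dry = false.
Now (dry) is unsatisfied and unit — conflict.
Both values of mild lead to a conflict.

UNSATISFIABLE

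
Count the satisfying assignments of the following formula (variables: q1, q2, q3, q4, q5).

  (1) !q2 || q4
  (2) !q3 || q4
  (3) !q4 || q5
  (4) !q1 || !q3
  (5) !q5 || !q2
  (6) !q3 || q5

7

There are 2^5 = 32 truth assignments over (q1, q2, q3, q4, q5).
Split on q2. With q2 = true, the clauses containing q2 are satisfied and !q2 drops from the rest; 0 of the 2^4 = 16 assignments to the other variables satisfy what remains.
With q2 = false, by the same count on the reduced clause set, 7 assignments work.
(One model: q1=F, q2=F, q3=F, q4=F, q5=F.)
Total: 0 + 7 = 7.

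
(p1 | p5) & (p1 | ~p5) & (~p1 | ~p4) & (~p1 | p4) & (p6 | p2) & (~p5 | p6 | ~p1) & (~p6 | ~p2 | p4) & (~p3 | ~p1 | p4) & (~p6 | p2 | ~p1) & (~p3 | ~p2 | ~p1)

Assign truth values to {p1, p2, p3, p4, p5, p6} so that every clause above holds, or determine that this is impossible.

Try p1 = 1.
Unit clause (~p4) forces p4 = 0.
That conflicts with the unit clause (p4).
So p1 must be the other value — set p1 = 0.
Unit clause (p5) forces p5 = 1.
That conflicts with the unit clause (~p5).
Both values of p1 lead to a conflict.

UNSATISFIABLE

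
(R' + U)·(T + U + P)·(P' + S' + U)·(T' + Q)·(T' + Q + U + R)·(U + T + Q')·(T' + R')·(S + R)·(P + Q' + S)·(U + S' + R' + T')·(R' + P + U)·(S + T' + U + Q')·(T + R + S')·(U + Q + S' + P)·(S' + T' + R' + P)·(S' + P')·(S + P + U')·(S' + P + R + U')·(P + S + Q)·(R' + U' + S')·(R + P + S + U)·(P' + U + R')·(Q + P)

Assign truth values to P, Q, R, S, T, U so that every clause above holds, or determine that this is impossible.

P=0,  Q=1,  R=0,  S=1,  T=1,  U=0

Branch on R: set R = 0.
The clause (S) is unit, so S = 1.
The clause (T) is unit, so T = 1.
The clause (Q) is unit, so Q = 1.
The clause (P') is unit, so P = 0.
The clause (U') is unit, so U = 0.
Every clause now holds.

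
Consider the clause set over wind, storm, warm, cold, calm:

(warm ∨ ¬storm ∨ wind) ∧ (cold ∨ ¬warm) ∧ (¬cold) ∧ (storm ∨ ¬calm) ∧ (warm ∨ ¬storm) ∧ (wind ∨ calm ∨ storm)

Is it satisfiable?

Satisfiable

From the singleton clause (¬cold), cold = False.
From the singleton clause (¬warm), warm = False.
From the singleton clause (¬storm), storm = False.
From the singleton clause (¬calm), calm = False.
From the singleton clause (wind), wind = True.
This assignment satisfies each clause.
A satisfying assignment: wind: True,  storm: False,  warm: False,  cold: False,  calm: False.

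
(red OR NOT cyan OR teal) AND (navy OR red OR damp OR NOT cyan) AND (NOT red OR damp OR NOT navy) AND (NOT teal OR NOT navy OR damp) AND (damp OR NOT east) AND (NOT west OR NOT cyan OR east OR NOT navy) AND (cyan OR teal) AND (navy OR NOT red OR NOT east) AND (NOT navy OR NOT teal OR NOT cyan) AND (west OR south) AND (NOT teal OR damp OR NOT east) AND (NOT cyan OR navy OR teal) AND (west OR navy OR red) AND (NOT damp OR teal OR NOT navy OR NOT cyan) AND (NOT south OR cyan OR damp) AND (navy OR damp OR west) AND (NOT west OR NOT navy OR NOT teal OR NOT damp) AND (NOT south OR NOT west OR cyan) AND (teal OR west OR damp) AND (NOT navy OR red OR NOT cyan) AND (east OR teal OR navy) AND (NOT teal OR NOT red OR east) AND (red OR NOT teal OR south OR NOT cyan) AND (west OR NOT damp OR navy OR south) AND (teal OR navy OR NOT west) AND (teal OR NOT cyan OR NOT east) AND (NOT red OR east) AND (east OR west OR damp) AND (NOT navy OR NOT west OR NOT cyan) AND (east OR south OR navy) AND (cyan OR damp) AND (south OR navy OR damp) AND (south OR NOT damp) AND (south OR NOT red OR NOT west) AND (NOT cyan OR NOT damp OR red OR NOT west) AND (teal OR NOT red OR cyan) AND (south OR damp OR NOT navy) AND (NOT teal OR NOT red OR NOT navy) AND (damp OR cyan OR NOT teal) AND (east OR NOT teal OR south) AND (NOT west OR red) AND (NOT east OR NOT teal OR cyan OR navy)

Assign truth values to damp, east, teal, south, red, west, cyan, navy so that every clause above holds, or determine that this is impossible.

Case damp = true:
Unit clause (south) forces south = true.
Case cyan = false:
Unit clause (teal) forces teal = true.
Unit clause (NOT west) forces west = false.
Case navy = true:
Unit clause (NOT red) forces red = false.
Every clause is now satisfied; east is unconstrained.

damp: true,  east: true,  teal: true,  south: true,  red: false,  west: false,  cyan: false,  navy: true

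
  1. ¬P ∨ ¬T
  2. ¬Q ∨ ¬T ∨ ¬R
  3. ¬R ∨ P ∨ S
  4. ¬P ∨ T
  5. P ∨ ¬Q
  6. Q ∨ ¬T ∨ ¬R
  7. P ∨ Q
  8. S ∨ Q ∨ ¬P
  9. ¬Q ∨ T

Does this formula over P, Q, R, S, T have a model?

Branch on P: set P = False.
(¬Q) alone gives Q = False.
But (Q) is also a unit clause — contradiction.
Undo P and try P = True.
(¬T) alone gives T = False.
But (T) is also a unit clause — contradiction.
Either choice for P ends in contradiction.
No assignment satisfies every clause.

No, unsatisfiable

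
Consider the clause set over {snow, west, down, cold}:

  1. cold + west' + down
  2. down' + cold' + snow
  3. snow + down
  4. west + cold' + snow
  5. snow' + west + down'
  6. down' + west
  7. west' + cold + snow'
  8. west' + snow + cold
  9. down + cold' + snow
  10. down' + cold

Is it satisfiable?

Case snow = 1:
Case west = 0:
Unit clause (down') forces down = 0.
All clauses hold; cold can take either value.
A satisfying assignment: snow: 1, west: 0, down: 0, cold: 1.

Yes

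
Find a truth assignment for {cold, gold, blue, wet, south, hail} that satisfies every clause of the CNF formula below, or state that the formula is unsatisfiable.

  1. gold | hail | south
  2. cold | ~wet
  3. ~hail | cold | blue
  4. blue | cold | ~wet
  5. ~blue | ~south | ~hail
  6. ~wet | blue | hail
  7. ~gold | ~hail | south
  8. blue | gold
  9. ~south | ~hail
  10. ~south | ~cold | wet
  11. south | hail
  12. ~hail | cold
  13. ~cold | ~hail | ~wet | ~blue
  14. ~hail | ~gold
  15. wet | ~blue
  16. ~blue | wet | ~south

Try cold = 1.
Try blue = 1.
The clause (wet) is unit, so wet = 1.
The clause (~hail) is unit, so hail = 0.
The clause (south) is unit, so south = 1.
Every clause is now satisfied; gold is unconstrained.

cold=1; gold=1; blue=1; wet=1; south=1; hail=0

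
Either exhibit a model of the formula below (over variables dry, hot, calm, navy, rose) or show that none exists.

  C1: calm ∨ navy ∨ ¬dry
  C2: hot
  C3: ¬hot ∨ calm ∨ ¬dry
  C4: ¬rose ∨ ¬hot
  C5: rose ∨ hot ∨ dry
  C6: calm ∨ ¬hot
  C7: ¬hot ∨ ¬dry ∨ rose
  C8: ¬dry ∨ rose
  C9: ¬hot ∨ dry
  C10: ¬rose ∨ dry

UNSATISFIABLE

The clause (hot) is unit, so hot = True.
The clause (¬rose) is unit, so rose = False.
The clause (calm) is unit, so calm = True.
The clause (¬dry) is unit, so dry = False.
That conflicts with the unit clause (dry).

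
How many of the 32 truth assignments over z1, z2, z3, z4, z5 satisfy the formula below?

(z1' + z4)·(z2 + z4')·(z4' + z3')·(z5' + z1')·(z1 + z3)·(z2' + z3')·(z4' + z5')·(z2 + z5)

2

There are 2^5 = 32 truth assignments over (z1, z2, z3, z4, z5).
Split on z5. With z5 = 1, the clauses containing z5 are satisfied and z5' drops from the rest; 1 of the 2^4 = 16 assignments to the other variables satisfy what remains.
With z5 = 0, by the same count on the reduced clause set, 1 assignment works.
Total: 1 + 1 = 2.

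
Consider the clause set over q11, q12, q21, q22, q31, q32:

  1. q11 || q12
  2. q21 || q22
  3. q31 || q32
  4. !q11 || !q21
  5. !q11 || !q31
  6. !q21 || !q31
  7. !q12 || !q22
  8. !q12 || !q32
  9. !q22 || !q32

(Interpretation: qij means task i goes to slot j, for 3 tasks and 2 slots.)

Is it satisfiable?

Unsatisfiable

Branch on q11: set q11 = true.
The clause (!q21) is unit, so q21 = false.
The clause (q22) is unit, so q22 = true.
The clause (!q31) is unit, so q31 = false.
The clause (q32) is unit, so q32 = true.
But (!q32) is also a unit clause — contradiction.
That branch fails; take q11 = false instead.
The clause (q12) is unit, so q12 = true.
The clause (!q22) is unit, so q22 = false.
The clause (q21) is unit, so q21 = true.
The clause (!q31) is unit, so q31 = false.
The clause (q32) is unit, so q32 = true.
But (!q32) is also a unit clause — contradiction.
Both values of q11 lead to a conflict.
No assignment satisfies every clause.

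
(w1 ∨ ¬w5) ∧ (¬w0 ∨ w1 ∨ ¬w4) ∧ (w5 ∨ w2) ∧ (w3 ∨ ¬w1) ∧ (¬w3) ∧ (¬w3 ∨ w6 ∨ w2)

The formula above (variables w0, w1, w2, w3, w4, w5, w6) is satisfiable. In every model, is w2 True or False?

True

Suppose w2 = False.
Unit clause (w5) forces w5 = True.
Unit clause (w1) forces w1 = True.
Unit clause (w3) forces w3 = True.
Now (¬w3) is unsatisfied and unit — conflict.
So every satisfying assignment has w2 = True.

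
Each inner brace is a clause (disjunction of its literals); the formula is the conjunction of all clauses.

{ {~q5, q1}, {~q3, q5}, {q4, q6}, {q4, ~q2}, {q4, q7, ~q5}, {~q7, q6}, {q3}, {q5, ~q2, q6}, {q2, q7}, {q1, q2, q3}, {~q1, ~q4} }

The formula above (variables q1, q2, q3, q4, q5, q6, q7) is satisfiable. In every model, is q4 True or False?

Suppose q4 = 1.
From the singleton clause (q3), q3 = 1.
From the singleton clause (q5), q5 = 1.
From the singleton clause (q1), q1 = 1.
Now (~q1) is unsatisfied and unit — conflict.
So every satisfying assignment has q4 = False.

False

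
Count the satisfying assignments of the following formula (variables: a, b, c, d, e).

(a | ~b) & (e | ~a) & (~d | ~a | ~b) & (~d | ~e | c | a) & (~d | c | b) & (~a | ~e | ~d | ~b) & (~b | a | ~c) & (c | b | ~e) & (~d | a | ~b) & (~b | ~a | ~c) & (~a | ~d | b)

There are 2^5 = 32 truth assignments over (a, b, c, d, e).
Split on c. With c = 1, the clauses containing c are satisfied and ~c drops from the rest; 5 of the 2^4 = 16 assignments to the other variables satisfy what remains.
With c = 0, by the same count on the reduced clause set, 2 assignments work.
Total: 5 + 2 = 7.

7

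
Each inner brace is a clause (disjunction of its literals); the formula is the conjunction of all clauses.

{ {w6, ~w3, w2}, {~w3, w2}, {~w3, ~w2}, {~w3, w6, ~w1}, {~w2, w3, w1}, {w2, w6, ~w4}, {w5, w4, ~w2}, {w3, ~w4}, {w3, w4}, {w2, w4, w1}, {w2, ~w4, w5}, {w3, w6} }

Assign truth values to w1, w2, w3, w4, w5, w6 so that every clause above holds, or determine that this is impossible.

Branch on w3: set w3 = 0.
(~w4) alone gives w4 = 0.
Now (w4) is unsatisfied and unit — conflict.
Undo w3 and try w3 = 1.
(w2) alone gives w2 = 1.
Now (~w2) is unsatisfied and unit — conflict.
Neither w3 = 1 nor w3 = 0 works.

UNSATISFIABLE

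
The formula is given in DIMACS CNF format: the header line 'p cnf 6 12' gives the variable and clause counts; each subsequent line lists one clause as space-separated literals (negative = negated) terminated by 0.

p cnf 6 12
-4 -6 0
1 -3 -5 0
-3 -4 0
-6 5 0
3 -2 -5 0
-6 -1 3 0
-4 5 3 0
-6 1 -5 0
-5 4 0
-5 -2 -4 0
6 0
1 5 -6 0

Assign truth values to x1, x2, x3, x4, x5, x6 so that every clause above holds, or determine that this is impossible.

UNSATISFIABLE

The clause (x6) is unit, so x6 = True.
The clause (¬x4) is unit, so x4 = False.
The clause (x5) is unit, so x5 = True.
That conflicts with the unit clause (¬x5).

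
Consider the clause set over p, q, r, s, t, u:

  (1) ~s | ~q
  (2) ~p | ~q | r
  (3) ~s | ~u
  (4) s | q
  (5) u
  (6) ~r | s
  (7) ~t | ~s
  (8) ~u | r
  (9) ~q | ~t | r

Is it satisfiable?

Unsatisfiable

(u) alone gives u = 1.
(~s) alone gives s = 0.
(q) alone gives q = 1.
(~r) alone gives r = 0.
Now (r) is unsatisfied and unit — conflict.
No assignment satisfies every clause.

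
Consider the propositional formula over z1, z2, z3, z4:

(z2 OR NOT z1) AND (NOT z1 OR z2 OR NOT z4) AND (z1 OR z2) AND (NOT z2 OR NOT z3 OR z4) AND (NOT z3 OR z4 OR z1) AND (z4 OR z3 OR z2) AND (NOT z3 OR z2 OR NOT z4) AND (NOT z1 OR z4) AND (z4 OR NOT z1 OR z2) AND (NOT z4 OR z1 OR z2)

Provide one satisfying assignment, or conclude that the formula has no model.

z1 ↦ false; z2 ↦ true; z3 ↦ false; z4 ↦ true

Branch on z2: set z2 = true.
Branch on z3: set z3 = false.
Branch on z1: set z1 = false.
No clause remains; z4 is free.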